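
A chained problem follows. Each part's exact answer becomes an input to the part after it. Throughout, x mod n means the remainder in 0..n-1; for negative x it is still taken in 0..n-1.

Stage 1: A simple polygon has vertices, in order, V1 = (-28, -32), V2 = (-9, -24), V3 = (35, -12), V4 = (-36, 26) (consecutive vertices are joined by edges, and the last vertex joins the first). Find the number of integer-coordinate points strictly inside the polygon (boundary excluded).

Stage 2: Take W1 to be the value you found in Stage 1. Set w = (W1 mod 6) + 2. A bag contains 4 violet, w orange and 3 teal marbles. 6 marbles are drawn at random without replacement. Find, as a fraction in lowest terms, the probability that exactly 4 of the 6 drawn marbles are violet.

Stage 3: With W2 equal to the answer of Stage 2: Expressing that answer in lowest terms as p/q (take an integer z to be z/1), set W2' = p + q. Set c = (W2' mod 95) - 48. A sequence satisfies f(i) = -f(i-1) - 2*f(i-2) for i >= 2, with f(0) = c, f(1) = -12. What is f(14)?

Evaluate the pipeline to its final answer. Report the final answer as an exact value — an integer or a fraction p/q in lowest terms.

-1094

Stage 1: cross terms: (-28*-24 - -9*-32)=384, (-9*-12 - 35*-24)=948, (35*26 - -36*-12)=478, (-36*-32 - -28*26)=1880; twice the area = |3690| = 3690; area = 1845; boundary points = 1 + 4 + 1 + 2 = 8; strictly interior points = area - boundary/2 + 1 = 1842; answer 1842
Stage 2: W1 = 1842; w = 2; total draws C(9,6) = 84; favorable C(4,4)*C(5,2) = 10; P = 5/42; answer 5/42
Stage 3: W2 = 5/42; threaded value p + q = 47; c = -1; f(2) = -1*(-12) - 2*(-1) = 14; iterating: f(2)=14, f(3)=10, f(4)=-38, f(5)=18, f(6)=58, f(7)=-94, f(8)=-22, f(9)=210, f(10)=-166, f(11)=-254, f(12)=586, f(13)=-78, f(14)=-1094; answer -1094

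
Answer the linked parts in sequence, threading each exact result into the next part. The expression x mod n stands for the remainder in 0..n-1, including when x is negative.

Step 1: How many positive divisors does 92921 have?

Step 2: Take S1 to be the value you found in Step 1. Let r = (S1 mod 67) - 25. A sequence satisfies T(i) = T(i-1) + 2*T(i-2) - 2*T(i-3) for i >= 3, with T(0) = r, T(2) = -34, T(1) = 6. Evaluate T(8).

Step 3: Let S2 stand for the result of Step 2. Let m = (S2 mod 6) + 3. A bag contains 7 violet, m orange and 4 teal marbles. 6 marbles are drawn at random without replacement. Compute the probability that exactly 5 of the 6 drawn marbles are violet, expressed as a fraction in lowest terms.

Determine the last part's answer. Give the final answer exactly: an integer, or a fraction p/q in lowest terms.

Step 1: 92921 is prime, so its only divisors are 1 and 92921; count = 2; answer 2
Step 2: S1 = 2; r = -23; T(3) = 1*(-34) + 2*(6) - 2*(-23) = 24; iterating: T(3)=24, T(4)=-56, T(5)=60, T(6)=-100, T(7)=132, T(8)=-188; answer -188
Step 3: S2 = -188; m = 7; total draws C(18,6) = 18564; favorable C(7,5)*C(11,1) = 231; P = 11/884; answer 11/884

11/884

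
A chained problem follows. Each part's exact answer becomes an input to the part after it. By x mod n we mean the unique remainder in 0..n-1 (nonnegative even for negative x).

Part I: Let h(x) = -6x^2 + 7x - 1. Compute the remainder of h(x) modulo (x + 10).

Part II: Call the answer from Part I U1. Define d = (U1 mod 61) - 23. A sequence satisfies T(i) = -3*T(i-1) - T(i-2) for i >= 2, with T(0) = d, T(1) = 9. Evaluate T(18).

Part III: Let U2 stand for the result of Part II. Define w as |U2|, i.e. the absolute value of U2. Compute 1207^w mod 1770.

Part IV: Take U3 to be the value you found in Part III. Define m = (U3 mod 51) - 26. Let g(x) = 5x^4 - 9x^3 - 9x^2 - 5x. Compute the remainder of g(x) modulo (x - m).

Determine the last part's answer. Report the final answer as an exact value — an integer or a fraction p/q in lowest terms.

60082

Part I: remainder = value at the root: -6*(-10)^2 + 7*(-10)^1 - 1 = (-600) + (-70) + (-1) = -671; answer -671
Part II: U1 = -671; d = -23; T(2) = -3*(9) - 1*(-23) = -4; iterating: T(2)=-4, T(3)=3, T(4)=-5, T(5)=12, T(6)=-31, T(7)=81, T(8)=-212, T(9)=555, T(10)=-1453, T(11)=3804, T(12)=-9959, T(13)=26073, T(14)=-68260, T(15)=178707, T(16)=-467861, T(17)=1224876, T(18)=-3206767; answer -3206767
Part III: U2 = -3206767; w = 3206767; squarings mod 1770: 1207^1=1207, 1207^2=139, 1207^4=1621, 1207^8=961, 1207^16=1351, 1207^32=331, 1207^64=1591, 1207^128=181, 1207^256=901, 1207^512=1141, 1207^1024=931, 1207^2048=1231, 1207^4096=241, 1207^8192=1441, 1207^16384=271, 1207^32768=871, 1207^65536=1081, 1207^131072=361, 1207^262144=1111, 1207^524288=631, 1207^1048576=1681, 1207^2097152=841; 1207^3206767 = 1207^1 * 1207^2 * 1207^4 * 1207^8 * 1207^32 * 1207^64 * 1207^512 * 1207^1024 * 1207^2048 * 1207^8192 * 1207^16384 * 1207^32768 * 1207^1048576 * 1207^2097152 = 343 (mod 1770); answer 343
Part IV: U3 = 343; m = 11; remainder = value at the root: 5*(11)^4 - 9*(11)^3 - 9*(11)^2 - 5*(11)^1 = (73205) + (-11979) + (-1089) + (-55) = 60082; answer 60082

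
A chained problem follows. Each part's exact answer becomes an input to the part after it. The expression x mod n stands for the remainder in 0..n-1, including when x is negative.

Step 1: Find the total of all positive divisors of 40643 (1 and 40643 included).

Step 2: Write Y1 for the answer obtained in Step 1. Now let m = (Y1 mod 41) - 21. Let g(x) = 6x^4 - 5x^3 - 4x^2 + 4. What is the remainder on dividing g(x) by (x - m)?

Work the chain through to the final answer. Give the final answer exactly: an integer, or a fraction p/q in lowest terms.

371716

Step 1: 40643 = 97 * 419; sigma = (1 + 97) * (1 + 419) = 98 * 420 = 41160; answer 41160
Step 2: Y1 = 41160; m = 16; remainder = value at the root: 6*(16)^4 - 5*(16)^3 - 4*(16)^2 + 4 = (393216) + (-20480) + (-1024) + (4) = 371716; answer 371716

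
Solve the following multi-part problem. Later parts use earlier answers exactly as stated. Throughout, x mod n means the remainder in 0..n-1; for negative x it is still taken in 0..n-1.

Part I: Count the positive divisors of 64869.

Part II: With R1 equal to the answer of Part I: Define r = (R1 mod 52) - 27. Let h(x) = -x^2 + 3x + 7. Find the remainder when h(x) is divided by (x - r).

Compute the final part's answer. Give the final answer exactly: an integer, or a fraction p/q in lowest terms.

-411

Part I: 64869 = 3 * 7 * 3089; number of divisors = (1+1) * (1+1) * (1+1) = 8; answer 8
Part II: R1 = 8; r = -19; remainder = value at the root: -1*(-19)^2 + 3*(-19)^1 + 7 = (-361) + (-57) + (7) = -411; answer -411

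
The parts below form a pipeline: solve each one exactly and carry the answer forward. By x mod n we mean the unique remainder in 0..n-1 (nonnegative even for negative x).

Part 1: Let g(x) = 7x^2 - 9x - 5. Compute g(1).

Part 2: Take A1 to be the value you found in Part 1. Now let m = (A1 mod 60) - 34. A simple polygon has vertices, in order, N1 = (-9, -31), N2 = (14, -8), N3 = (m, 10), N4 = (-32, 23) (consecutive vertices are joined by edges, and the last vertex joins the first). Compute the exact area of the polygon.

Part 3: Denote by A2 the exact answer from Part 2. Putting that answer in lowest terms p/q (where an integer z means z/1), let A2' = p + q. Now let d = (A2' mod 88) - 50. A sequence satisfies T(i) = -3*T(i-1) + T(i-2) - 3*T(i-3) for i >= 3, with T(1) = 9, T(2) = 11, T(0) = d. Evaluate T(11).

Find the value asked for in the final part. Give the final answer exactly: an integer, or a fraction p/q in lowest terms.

-903192

Part 1: 7*(1)^2 - 9*(1)^1 - 5 = (7) + (-9) + (-5) = -7; answer -7
Part 2: A1 = -7; m = 19; cross terms: (-9*-8 - 14*-31)=506, (14*10 - 19*-8)=292, (19*23 - -32*10)=757, (-32*-31 - -9*23)=1199; twice the area = |2754| = 2754; area = 1377; answer 1377
Part 3: A2 = 1377; threaded value p + q = 1378; d = 8; T(3) = -3*(11) + 1*(9) - 3*(8) = -48; iterating: T(3)=-48, T(4)=128, T(5)=-465, T(6)=1667, T(7)=-5850, T(8)=20612, T(9)=-72687, T(10)=256223, T(11)=-903192; answer -903192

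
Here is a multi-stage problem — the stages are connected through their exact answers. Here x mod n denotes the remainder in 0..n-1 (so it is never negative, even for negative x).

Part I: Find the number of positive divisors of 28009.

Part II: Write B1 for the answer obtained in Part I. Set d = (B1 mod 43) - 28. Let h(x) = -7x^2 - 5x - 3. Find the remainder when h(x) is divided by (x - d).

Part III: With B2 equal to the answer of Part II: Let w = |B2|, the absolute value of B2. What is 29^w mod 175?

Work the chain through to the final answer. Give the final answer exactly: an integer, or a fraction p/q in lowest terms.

99

Part I: 28009 = 37 * 757; number of divisors = (1+1) * (1+1) = 4; answer 4
Part II: B1 = 4; d = -24; remainder = value at the root: -7*(-24)^2 - 5*(-24)^1 - 3 = (-4032) + (120) + (-3) = -3915; answer -3915
Part III: B2 = -3915; w = 3915; squarings mod 175: 29^1=29, 29^2=141, 29^4=106, 29^8=36, 29^16=71, 29^32=141, 29^64=106, 29^128=36, 29^256=71, 29^512=141, 29^1024=106, 29^2048=36; 29^3915 = 29^1 * 29^2 * 29^8 * 29^64 * 29^256 * 29^512 * 29^1024 * 29^2048 = 99 (mod 175); answer 99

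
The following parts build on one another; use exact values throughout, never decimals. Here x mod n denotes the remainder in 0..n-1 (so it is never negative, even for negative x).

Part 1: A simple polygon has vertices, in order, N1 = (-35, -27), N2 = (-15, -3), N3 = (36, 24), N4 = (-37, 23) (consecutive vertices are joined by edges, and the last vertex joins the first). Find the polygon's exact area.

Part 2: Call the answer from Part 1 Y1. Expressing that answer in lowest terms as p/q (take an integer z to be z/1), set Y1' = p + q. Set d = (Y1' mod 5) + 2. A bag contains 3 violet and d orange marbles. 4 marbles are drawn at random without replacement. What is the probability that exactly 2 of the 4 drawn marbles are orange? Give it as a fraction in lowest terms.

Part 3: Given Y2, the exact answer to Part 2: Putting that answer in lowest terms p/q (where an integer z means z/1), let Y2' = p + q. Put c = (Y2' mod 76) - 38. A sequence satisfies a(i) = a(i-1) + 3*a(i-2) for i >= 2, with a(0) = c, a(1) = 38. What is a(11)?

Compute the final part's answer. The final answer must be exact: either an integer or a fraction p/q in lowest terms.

-2356

Part 1: cross terms: (-35*-3 - -15*-27)=-300, (-15*24 - 36*-3)=-252, (36*23 - -37*24)=1716, (-37*-27 - -35*23)=1804; twice the area = |2968| = 2968; area = 1484; answer 1484
Part 2: Y1 = 1484; threaded value p + q = 1485; d = 2; total draws C(5,4) = 5; favorable C(2,2)*C(3,2) = 3; P = 3/5; answer 3/5
Part 3: Y2 = 3/5; threaded value p + q = 8; c = -30; a(2) = 1*(38) + 3*(-30) = -52; iterating: a(2)=-52, a(3)=62, a(4)=-94, a(5)=92, a(6)=-190, a(7)=86, a(8)=-484, a(9)=-226, a(10)=-1678, a(11)=-2356; answer -2356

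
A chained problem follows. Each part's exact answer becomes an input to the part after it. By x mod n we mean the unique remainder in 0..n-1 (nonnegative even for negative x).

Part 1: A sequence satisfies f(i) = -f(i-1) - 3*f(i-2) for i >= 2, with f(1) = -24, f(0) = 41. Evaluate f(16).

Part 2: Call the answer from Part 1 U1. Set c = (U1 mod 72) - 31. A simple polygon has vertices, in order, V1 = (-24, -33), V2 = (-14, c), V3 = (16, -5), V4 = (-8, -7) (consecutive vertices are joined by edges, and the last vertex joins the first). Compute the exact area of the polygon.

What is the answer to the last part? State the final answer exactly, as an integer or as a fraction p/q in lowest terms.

Part 1: f(2) = -1*(-24) - 3*(41) = -99; iterating: f(2)=-99, f(3)=171, f(4)=126, f(5)=-639, f(6)=261, f(7)=1656, f(8)=-2439, f(9)=-2529, f(10)=9846, f(11)=-2259, f(12)=-27279, f(13)=34056, f(14)=47781, f(15)=-149949, f(16)=6606; answer 6606
Part 2: U1 = 6606; c = 23; cross terms: (-24*23 - -14*-33)=-1014, (-14*-5 - 16*23)=-298, (16*-7 - -8*-5)=-152, (-8*-33 - -24*-7)=96; twice the area = |-1368| = 1368; area = 684; answer 684

684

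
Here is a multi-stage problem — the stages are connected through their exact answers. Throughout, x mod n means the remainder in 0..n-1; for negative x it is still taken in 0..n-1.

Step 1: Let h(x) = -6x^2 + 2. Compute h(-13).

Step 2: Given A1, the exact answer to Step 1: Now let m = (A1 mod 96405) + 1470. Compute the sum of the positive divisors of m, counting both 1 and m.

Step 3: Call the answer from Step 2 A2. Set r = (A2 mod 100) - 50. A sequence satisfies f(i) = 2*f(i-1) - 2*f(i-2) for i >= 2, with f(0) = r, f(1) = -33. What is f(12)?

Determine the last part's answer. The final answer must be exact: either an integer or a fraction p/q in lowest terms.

Step 1: -6*(-13)^2 + 2 = (-1014) + (2) = -1012; answer -1012
Step 2: A1 = -1012; m = 96863; 96863 = 13 * 7451; sigma = (1 + 13) * (1 + 7451) = 14 * 7452 = 104328; answer 104328
Step 3: A2 = 104328; r = -22; f(2) = 2*(-33) - 2*(-22) = -22; iterating: f(2)=-22, f(3)=22, f(4)=88, f(5)=132, f(6)=88, f(7)=-88, f(8)=-352, f(9)=-528, f(10)=-352, f(11)=352, f(12)=1408; answer 1408

1408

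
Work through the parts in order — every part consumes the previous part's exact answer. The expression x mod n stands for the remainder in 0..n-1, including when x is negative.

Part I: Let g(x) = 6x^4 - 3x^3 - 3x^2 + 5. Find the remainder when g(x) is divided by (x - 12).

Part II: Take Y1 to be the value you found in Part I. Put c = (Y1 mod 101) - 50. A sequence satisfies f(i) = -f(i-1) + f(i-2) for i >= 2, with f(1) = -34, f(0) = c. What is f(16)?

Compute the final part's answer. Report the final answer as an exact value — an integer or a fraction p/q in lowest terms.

Part I: remainder = value at the root: 6*(12)^4 - 3*(12)^3 - 3*(12)^2 + 5 = (124416) + (-5184) + (-432) + (5) = 118805; answer 118805
Part II: Y1 = 118805; c = -21; f(2) = -1*(-34) + 1*(-21) = 13; iterating: f(2)=13, f(3)=-47, f(4)=60, f(5)=-107, f(6)=167, f(7)=-274, f(8)=441, f(9)=-715, f(10)=1156, f(11)=-1871, f(12)=3027, f(13)=-4898, f(14)=7925, f(15)=-12823, f(16)=20748; answer 20748

20748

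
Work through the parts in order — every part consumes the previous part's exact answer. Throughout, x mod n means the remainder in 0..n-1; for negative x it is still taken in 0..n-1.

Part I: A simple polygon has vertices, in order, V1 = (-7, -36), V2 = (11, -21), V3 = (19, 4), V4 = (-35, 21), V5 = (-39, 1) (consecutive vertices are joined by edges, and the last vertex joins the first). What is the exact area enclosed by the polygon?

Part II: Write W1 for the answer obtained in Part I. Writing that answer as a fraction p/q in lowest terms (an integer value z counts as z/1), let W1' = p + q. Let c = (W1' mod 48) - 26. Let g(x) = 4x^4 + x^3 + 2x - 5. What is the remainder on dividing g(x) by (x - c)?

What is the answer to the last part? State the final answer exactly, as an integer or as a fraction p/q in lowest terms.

Part I: cross terms: (-7*-21 - 11*-36)=543, (11*4 - 19*-21)=443, (19*21 - -35*4)=539, (-35*1 - -39*21)=784, (-39*-36 - -7*1)=1411; twice the area = |3720| = 3720; area = 1860; answer 1860
Part II: W1 = 1860; threaded value p + q = 1861; c = 11; remainder = value at the root: 4*(11)^4 + 1*(11)^3 + 2*(11)^1 - 5 = (58564) + (1331) + (22) + (-5) = 59912; answer 59912

59912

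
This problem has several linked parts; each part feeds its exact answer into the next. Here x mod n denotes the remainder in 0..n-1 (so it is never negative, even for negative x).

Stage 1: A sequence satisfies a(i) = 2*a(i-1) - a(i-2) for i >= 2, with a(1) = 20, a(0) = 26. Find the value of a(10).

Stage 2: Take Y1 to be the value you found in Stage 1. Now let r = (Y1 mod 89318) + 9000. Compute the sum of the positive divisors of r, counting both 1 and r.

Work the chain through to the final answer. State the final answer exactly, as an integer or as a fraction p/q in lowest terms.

172004

Stage 1: a(2) = 2*(20) - 1*(26) = 14; iterating: a(2)=14, a(3)=8, a(4)=2, a(5)=-4, a(6)=-10, a(7)=-16, a(8)=-22, a(9)=-28, a(10)=-34; answer -34
Stage 2: Y1 = -34; r = 98284; 98284 = 2^2 * 24571; sigma = (1 + 2 + 4) * (1 + 24571) = 7 * 24572 = 172004; answer 172004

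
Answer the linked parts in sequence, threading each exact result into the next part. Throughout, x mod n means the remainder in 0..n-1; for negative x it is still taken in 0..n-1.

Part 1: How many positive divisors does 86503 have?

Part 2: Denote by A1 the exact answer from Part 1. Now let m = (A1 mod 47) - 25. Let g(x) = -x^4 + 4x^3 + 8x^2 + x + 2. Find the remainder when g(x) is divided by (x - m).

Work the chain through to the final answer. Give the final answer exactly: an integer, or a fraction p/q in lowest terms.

-228016

Part 1: 86503 = 23 * 3761; number of divisors = (1+1) * (1+1) = 4; answer 4
Part 2: A1 = 4; m = -21; remainder = value at the root: -1*(-21)^4 + 4*(-21)^3 + 8*(-21)^2 + 1*(-21)^1 + 2 = (-194481) + (-37044) + (3528) + (-21) + (2) = -228016; answer -228016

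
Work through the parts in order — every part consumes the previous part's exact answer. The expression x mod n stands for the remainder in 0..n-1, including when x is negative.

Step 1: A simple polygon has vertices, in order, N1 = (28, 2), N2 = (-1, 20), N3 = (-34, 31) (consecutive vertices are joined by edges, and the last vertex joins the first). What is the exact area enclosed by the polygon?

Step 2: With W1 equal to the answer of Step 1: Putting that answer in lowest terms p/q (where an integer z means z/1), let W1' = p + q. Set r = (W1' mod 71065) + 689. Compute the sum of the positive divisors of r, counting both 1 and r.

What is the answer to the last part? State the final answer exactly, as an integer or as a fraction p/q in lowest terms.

Step 1: cross terms: (28*20 - -1*2)=562, (-1*31 - -34*20)=649, (-34*2 - 28*31)=-936; twice the area = |275| = 275; area = 275/2; answer 275/2
Step 2: W1 = 275/2; threaded value p + q = 277; r = 966; 966 = 2 * 3 * 7 * 23; sigma = (1 + 2) * (1 + 3) * (1 + 7) * (1 + 23) = 3 * 4 * 8 * 24 = 2304; answer 2304

2304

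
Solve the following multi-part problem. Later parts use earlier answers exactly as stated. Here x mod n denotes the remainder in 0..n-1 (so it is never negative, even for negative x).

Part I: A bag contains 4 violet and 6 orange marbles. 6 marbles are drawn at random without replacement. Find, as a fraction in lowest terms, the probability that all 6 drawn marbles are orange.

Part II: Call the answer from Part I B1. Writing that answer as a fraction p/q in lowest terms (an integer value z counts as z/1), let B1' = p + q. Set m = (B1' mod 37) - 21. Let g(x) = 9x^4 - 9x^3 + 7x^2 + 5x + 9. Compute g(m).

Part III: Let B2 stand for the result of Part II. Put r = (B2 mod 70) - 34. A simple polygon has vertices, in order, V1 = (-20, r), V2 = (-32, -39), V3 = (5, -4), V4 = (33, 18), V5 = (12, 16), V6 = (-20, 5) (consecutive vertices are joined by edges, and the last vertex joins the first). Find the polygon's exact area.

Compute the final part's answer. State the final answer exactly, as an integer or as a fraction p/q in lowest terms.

1937/2

Part I: total draws C(10,6) = 210; favorable C(6,6) = 1; P = 1/210; answer 1/210
Part II: B1 = 1/210; threaded value p + q = 211; m = 5; 9*(5)^4 - 9*(5)^3 + 7*(5)^2 + 5*(5)^1 + 9 = (5625) + (-1125) + (175) + (25) + (9) = 4709; answer 4709
Part III: B2 = 4709; r = -15; cross terms: (-20*-39 - -32*-15)=300, (-32*-4 - 5*-39)=323, (5*18 - 33*-4)=222, (33*16 - 12*18)=312, (12*5 - -20*16)=380, (-20*-15 - -20*5)=400; twice the area = |1937| = 1937; area = 1937/2; answer 1937/2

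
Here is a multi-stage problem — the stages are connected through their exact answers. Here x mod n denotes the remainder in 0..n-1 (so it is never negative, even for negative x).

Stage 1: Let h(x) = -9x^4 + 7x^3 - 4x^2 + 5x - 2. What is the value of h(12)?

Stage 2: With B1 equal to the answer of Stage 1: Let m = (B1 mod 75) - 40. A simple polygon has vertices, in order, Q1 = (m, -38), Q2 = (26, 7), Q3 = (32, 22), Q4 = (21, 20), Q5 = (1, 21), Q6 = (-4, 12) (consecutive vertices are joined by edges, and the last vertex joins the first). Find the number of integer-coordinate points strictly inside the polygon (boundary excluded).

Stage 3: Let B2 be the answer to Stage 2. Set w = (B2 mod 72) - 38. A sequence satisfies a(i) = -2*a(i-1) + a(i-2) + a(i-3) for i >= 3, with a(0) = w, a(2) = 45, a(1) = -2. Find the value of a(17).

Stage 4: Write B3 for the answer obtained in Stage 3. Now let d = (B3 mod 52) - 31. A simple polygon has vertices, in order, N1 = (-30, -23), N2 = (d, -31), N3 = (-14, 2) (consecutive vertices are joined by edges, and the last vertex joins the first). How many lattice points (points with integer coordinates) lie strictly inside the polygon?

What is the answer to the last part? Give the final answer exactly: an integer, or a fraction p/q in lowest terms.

351

Stage 1: -9*(12)^4 + 7*(12)^3 - 4*(12)^2 + 5*(12)^1 - 2 = (-186624) + (12096) + (-576) + (60) + (-2) = -175046; answer -175046
Stage 2: B1 = -175046; m = -36; cross terms: (-36*7 - 26*-38)=736, (26*22 - 32*7)=348, (32*20 - 21*22)=178, (21*21 - 1*20)=421, (1*12 - -4*21)=96, (-4*-38 - -36*12)=584; twice the area = |2363| = 2363; area = 2363/2; boundary points = 1 + 3 + 1 + 1 + 1 + 2 = 9; strictly interior points = area - boundary/2 + 1 = 1178; answer 1178
Stage 3: B2 = 1178; w = -12; a(3) = -2*(45) + 1*(-2) + 1*(-12) = -104; iterating: a(3)=-104, a(4)=251, a(5)=-561, a(6)=1269, a(7)=-2848, a(8)=6404, a(9)=-14387, a(10)=32330, a(11)=-72643, a(12)=163229, a(13)=-366771, a(14)=824128, a(15)=-1851798, a(16)=4160953, a(17)=-9349576; answer -9349576
Stage 4: B3 = -9349576; d = -7; cross terms: (-30*-31 - -7*-23)=769, (-7*2 - -14*-31)=-448, (-14*-23 - -30*2)=382; twice the area = |703| = 703; area = 703/2; boundary points = 1 + 1 + 1 = 3; strictly interior points = area - boundary/2 + 1 = 351; answer 351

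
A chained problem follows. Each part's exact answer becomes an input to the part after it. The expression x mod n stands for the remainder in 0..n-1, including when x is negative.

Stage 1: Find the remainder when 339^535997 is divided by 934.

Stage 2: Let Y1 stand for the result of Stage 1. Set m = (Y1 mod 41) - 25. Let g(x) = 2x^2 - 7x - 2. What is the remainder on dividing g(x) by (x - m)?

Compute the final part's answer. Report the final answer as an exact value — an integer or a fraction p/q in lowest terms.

1120

Stage 1: squarings mod 934: 339^1=339, 339^2=39, 339^4=587, 339^8=857, 339^16=325, 339^32=83, 339^64=351, 339^128=847, 339^256=97, 339^512=69, 339^1024=91, 339^2048=809, 339^4096=681, 339^8192=497, 339^16384=433, 339^32768=689, 339^65536=249, 339^131072=357, 339^262144=425, 339^524288=363; 339^535997 = 339^1 * 339^4 * 339^8 * 339^16 * 339^32 * 339^128 * 339^256 * 339^1024 * 339^2048 * 339^8192 * 339^524288 = 905 (mod 934); answer 905
Stage 2: Y1 = 905; m = -22; remainder = value at the root: 2*(-22)^2 - 7*(-22)^1 - 2 = (968) + (154) + (-2) = 1120; answer 1120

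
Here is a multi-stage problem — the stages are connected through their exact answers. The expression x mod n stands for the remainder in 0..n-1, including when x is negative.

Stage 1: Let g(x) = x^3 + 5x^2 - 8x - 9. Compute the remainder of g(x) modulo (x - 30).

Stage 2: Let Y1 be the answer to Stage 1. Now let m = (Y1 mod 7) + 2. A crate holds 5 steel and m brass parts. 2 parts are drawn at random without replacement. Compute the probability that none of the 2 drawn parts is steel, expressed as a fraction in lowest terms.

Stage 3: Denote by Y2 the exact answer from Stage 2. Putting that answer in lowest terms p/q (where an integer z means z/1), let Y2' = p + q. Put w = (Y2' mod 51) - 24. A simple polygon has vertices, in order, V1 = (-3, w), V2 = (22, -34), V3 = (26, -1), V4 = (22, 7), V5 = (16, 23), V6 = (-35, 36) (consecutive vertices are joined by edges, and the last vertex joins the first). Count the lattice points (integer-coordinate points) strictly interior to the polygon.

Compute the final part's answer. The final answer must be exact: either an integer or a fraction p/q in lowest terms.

Stage 1: remainder = value at the root: 1*(30)^3 + 5*(30)^2 - 8*(30)^1 - 9 = (27000) + (4500) + (-240) + (-9) = 31251; answer 31251
Stage 2: Y1 = 31251; m = 5; total draws C(10,2) = 45; favorable C(5,2) = 10; P = 2/9; answer 2/9
Stage 3: Y2 = 2/9; threaded value p + q = 11; w = -13; cross terms: (-3*-34 - 22*-13)=388, (22*-1 - 26*-34)=862, (26*7 - 22*-1)=204, (22*23 - 16*7)=394, (16*36 - -35*23)=1381, (-35*-13 - -3*36)=563; twice the area = |3792| = 3792; area = 1896; boundary points = 1 + 1 + 4 + 2 + 1 + 1 = 10; strictly interior points = area - boundary/2 + 1 = 1892; answer 1892

1892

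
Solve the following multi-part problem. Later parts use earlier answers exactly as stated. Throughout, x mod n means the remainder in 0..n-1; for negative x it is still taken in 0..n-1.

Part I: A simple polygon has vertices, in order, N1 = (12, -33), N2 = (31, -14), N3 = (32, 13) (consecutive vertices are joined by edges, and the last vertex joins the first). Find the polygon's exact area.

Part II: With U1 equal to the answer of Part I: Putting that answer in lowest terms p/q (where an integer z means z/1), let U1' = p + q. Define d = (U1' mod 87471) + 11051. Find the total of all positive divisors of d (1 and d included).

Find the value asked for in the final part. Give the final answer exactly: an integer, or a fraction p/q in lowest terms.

Part I: cross terms: (12*-14 - 31*-33)=855, (31*13 - 32*-14)=851, (32*-33 - 12*13)=-1212; twice the area = |494| = 494; area = 247; answer 247
Part II: U1 = 247; threaded value p + q = 248; d = 11299; 11299 is prime, so its only divisors are 1 and 11299; sigma = 1 + 11299 = 11300; answer 11300

11300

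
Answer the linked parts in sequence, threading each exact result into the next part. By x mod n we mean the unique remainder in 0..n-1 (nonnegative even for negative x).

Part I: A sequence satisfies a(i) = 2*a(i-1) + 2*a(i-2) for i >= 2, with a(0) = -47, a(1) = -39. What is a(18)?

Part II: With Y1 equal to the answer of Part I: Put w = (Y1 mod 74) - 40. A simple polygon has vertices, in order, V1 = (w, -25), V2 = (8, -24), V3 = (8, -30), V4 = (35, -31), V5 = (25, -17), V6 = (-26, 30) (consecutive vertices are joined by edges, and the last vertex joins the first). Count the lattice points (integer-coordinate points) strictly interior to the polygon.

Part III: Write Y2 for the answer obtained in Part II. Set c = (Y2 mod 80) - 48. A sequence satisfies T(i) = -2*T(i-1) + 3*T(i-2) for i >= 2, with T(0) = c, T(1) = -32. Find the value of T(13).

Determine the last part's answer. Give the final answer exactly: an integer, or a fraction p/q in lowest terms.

Part I: a(2) = 2*(-39) + 2*(-47) = -172; iterating: a(2)=-172, a(3)=-422, a(4)=-1188, a(5)=-3220, a(6)=-8816, a(7)=-24072, a(8)=-65776, a(9)=-179696, a(10)=-490944, a(11)=-1341280, a(12)=-3664448, a(13)=-10011456, a(14)=-27351808, a(15)=-74726528, a(16)=-204156672, a(17)=-557766400, a(18)=-1523846144; answer -1523846144
Part II: Y1 = -1523846144; w = 0; cross terms: (0*-24 - 8*-25)=200, (8*-30 - 8*-24)=-48, (8*-31 - 35*-30)=802, (35*-17 - 25*-31)=180, (25*30 - -26*-17)=308, (-26*-25 - 0*30)=650; twice the area = |2092| = 2092; area = 1046; boundary points = 1 + 6 + 1 + 2 + 1 + 1 = 12; strictly interior points = area - boundary/2 + 1 = 1041; answer 1041
Part III: Y2 = 1041; c = -47; T(2) = -2*(-32) + 3*(-47) = -77; iterating: T(2)=-77, T(3)=58, T(4)=-347, T(5)=868, T(6)=-2777, T(7)=8158, T(8)=-24647, T(9)=73768, T(10)=-221477, T(11)=664258, T(12)=-1992947, T(13)=5978668; answer 5978668

5978668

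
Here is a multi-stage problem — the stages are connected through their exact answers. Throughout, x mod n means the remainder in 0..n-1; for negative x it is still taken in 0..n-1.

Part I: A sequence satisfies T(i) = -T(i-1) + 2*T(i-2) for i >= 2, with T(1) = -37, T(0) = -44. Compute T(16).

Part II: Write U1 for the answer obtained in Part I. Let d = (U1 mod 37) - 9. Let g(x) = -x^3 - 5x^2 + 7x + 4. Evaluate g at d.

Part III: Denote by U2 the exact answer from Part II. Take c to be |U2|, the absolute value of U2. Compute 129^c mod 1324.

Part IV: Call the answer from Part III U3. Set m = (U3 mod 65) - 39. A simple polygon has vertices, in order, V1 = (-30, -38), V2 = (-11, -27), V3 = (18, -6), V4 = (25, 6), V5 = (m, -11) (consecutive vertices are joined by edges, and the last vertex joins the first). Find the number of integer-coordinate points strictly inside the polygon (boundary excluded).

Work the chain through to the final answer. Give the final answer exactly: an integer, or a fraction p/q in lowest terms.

935

Part I: T(2) = -1*(-37) + 2*(-44) = -51; iterating: T(2)=-51, T(3)=-23, T(4)=-79, T(5)=33, T(6)=-191, T(7)=257, T(8)=-639, T(9)=1153, T(10)=-2431, T(11)=4737, T(12)=-9599, T(13)=19073, T(14)=-38271, T(15)=76417, T(16)=-152959; answer -152959
Part II: U1 = -152959; d = 27; -1*(27)^3 - 5*(27)^2 + 7*(27)^1 + 4 = (-19683) + (-3645) + (189) + (4) = -23135; answer -23135
Part III: U2 = -23135; c = 23135; squarings mod 1324: 129^1=129, 129^2=753, 129^4=337, 129^8=1029, 129^16=965, 129^32=453, 129^64=1313, 129^128=121, 129^256=77, 129^512=633, 129^1024=841, 129^2048=265, 129^4096=53, 129^8192=161, 129^16384=765; 129^23135 = 129^1 * 129^2 * 129^4 * 129^8 * 129^16 * 129^64 * 129^512 * 129^2048 * 129^4096 * 129^16384 = 1245 (mod 1324); answer 1245
Part IV: U3 = 1245; m = -29; cross terms: (-30*-27 - -11*-38)=392, (-11*-6 - 18*-27)=552, (18*6 - 25*-6)=258, (25*-11 - -29*6)=-101, (-29*-38 - -30*-11)=772; twice the area = |1873| = 1873; area = 1873/2; boundary points = 1 + 1 + 1 + 1 + 1 = 5; strictly interior points = area - boundary/2 + 1 = 935; answer 935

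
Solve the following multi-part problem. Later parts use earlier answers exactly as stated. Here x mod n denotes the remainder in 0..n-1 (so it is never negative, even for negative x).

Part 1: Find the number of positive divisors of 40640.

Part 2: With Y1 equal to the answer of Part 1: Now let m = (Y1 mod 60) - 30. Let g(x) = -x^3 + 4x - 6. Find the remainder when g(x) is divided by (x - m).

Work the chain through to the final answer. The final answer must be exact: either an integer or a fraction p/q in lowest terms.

-6

Part 1: 40640 = 2^6 * 5 * 127; number of divisors = (6+1) * (1+1) * (1+1) = 28; answer 28
Part 2: Y1 = 28; m = -2; remainder = value at the root: -1*(-2)^3 + 4*(-2)^1 - 6 = (8) + (-8) + (-6) = -6; answer -6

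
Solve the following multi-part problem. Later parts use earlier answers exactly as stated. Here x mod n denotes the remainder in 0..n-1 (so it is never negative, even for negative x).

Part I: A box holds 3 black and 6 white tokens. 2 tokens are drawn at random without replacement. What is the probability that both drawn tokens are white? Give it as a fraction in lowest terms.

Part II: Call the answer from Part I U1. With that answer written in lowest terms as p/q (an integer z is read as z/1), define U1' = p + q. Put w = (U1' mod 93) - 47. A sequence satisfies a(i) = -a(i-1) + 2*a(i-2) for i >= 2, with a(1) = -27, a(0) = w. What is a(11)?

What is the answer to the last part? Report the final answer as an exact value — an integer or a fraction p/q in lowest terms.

Part I: total draws C(9,2) = 36; favorable C(6,2) = 15; P = 5/12; answer 5/12
Part II: U1 = 5/12; threaded value p + q = 17; w = -30; a(2) = -1*(-27) + 2*(-30) = -33; iterating: a(2)=-33, a(3)=-21, a(4)=-45, a(5)=3, a(6)=-93, a(7)=99, a(8)=-285, a(9)=483, a(10)=-1053, a(11)=2019; answer 2019

2019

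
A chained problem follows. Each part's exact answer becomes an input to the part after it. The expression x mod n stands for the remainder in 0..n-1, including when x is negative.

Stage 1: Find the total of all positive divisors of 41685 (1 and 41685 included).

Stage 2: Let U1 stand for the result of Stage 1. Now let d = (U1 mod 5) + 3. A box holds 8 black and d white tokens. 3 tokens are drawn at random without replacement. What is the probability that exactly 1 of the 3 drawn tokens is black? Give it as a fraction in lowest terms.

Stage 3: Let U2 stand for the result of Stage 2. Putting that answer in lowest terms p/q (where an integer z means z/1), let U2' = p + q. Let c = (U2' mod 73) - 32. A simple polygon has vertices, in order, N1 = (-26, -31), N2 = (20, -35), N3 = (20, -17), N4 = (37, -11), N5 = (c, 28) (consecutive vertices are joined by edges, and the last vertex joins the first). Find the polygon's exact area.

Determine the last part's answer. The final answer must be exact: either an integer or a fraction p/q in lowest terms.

Stage 1: 41685 = 3 * 5 * 7 * 397; sigma = (1 + 3) * (1 + 5) * (1 + 7) * (1 + 397) = 4 * 6 * 8 * 398 = 76416; answer 76416
Stage 2: U1 = 76416; d = 4; total draws C(12,3) = 220; favorable C(8,1)*C(4,2) = 48; P = 12/55; answer 12/55
Stage 3: U2 = 12/55; threaded value p + q = 67; c = 35; cross terms: (-26*-35 - 20*-31)=1530, (20*-17 - 20*-35)=360, (20*-11 - 37*-17)=409, (37*28 - 35*-11)=1421, (35*-31 - -26*28)=-357; twice the area = |3363| = 3363; area = 3363/2; answer 3363/2

3363/2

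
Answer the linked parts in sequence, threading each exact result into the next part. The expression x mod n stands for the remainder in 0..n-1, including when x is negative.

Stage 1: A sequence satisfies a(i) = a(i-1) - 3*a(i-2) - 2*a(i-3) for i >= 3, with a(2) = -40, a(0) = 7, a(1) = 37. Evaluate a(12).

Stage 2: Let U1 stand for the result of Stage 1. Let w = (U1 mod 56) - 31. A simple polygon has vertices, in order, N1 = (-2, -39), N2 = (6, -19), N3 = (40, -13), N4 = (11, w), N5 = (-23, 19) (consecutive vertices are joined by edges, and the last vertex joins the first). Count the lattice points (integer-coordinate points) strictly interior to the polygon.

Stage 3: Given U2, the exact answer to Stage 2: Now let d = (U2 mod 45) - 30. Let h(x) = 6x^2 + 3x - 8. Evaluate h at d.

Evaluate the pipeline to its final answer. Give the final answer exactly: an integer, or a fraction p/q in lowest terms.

2332

Stage 1: a(3) = 1*(-40) - 3*(37) - 2*(7) = -165; iterating: a(3)=-165, a(4)=-119, a(5)=456, a(6)=1143, a(7)=13, a(8)=-4328, a(9)=-6653, a(10)=6305, a(11)=34920, a(12)=29311; answer 29311
Stage 2: U1 = 29311; w = -8; cross terms: (-2*-19 - 6*-39)=272, (6*-13 - 40*-19)=682, (40*-8 - 11*-13)=-177, (11*19 - -23*-8)=25, (-23*-39 - -2*19)=935; twice the area = |1737| = 1737; area = 1737/2; boundary points = 4 + 2 + 1 + 1 + 1 = 9; strictly interior points = area - boundary/2 + 1 = 865; answer 865
Stage 3: U2 = 865; d = -20; 6*(-20)^2 + 3*(-20)^1 - 8 = (2400) + (-60) + (-8) = 2332; answer 2332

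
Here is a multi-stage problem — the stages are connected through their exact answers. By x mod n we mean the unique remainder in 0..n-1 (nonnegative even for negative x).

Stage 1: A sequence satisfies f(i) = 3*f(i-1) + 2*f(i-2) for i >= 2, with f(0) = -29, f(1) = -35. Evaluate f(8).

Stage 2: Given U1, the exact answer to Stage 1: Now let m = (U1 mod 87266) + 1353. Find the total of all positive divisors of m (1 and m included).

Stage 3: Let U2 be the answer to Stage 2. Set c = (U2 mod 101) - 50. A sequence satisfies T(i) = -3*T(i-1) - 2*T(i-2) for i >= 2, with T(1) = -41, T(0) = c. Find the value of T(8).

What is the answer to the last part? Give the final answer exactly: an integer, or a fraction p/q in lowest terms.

11471

Stage 1: f(2) = 3*(-35) + 2*(-29) = -163; iterating: f(2)=-163, f(3)=-559, f(4)=-2003, f(5)=-7127, f(6)=-25387, f(7)=-90415, f(8)=-322019; answer -322019
Stage 2: U1 = -322019; m = 28398; 28398 = 2 * 3 * 4733; sigma = (1 + 2) * (1 + 3) * (1 + 4733) = 3 * 4 * 4734 = 56808; answer 56808
Stage 3: U2 = 56808; c = -4; T(2) = -3*(-41) - 2*(-4) = 131; iterating: T(2)=131, T(3)=-311, T(4)=671, T(5)=-1391, T(6)=2831, T(7)=-5711, T(8)=11471; answer 11471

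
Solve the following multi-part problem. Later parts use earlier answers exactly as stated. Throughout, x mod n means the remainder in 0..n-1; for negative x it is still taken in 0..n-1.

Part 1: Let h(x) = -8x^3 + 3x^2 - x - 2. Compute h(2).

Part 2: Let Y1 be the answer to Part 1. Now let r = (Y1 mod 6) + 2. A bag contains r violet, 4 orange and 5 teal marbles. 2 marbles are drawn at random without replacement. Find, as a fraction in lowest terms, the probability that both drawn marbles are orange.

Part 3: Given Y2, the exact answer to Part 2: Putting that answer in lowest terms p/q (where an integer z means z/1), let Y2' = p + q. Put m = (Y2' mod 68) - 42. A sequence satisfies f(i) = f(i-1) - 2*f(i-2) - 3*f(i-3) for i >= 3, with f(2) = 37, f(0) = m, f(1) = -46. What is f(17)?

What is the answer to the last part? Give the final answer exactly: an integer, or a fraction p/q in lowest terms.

-530656

Part 1: -8*(2)^3 + 3*(2)^2 - 1*(2)^1 - 2 = (-64) + (12) + (-2) + (-2) = -56; answer -56
Part 2: Y1 = -56; r = 6; total draws C(15,2) = 105; favorable C(4,2) = 6; P = 2/35; answer 2/35
Part 3: Y2 = 2/35; threaded value p + q = 37; m = -5; f(3) = 1*(37) - 2*(-46) - 3*(-5) = 144; iterating: f(3)=144, f(4)=208, f(5)=-191, f(6)=-1039, f(7)=-1281, f(8)=1370, f(9)=7049, f(10)=8152, f(11)=-10056, f(12)=-47507, f(13)=-51851, f(14)=73331, f(15)=319554, f(16)=328445, f(17)=-530656; answer -530656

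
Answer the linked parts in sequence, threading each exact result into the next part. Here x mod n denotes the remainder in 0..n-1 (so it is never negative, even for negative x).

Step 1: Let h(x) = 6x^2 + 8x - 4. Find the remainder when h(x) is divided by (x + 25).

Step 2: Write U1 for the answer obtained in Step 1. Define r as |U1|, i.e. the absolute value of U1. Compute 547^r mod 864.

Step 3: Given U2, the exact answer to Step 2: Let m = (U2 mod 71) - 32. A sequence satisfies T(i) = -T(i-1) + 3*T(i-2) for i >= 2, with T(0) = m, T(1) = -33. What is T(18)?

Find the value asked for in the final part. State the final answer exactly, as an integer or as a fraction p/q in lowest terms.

Step 1: remainder = value at the root: 6*(-25)^2 + 8*(-25)^1 - 4 = (3750) + (-200) + (-4) = 3546; answer 3546
Step 2: U1 = 3546; r = 3546; squarings mod 864: 547^1=547, 547^2=265, 547^4=241, 547^8=193, 547^16=97, 547^32=769, 547^64=385, 547^128=481, 547^256=673, 547^512=193, 547^1024=97, 547^2048=769; 547^3546 = 547^2 * 547^8 * 547^16 * 547^64 * 547^128 * 547^256 * 547^1024 * 547^2048 = 649 (mod 864); answer 649
Step 3: U2 = 649; m = -22; T(2) = -1*(-33) + 3*(-22) = -33; iterating: T(2)=-33, T(3)=-66, T(4)=-33, T(5)=-165, T(6)=66, T(7)=-561, T(8)=759, T(9)=-2442, T(10)=4719, T(11)=-12045, T(12)=26202, T(13)=-62337, T(14)=140943, T(15)=-327954, T(16)=750783, T(17)=-1734645, T(18)=3986994; answer 3986994

3986994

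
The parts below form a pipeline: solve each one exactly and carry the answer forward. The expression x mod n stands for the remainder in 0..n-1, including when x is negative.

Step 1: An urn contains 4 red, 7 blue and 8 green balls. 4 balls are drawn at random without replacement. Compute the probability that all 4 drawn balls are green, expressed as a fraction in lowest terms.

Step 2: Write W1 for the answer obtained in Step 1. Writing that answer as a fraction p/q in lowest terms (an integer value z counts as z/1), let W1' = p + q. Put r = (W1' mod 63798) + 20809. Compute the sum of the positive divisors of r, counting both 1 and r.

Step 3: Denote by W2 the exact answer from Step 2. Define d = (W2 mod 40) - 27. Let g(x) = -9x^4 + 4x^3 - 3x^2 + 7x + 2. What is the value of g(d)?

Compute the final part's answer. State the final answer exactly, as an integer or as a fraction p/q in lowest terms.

-137531

Step 1: total draws C(19,4) = 3876; favorable C(8,4) = 70; P = 35/1938; answer 35/1938
Step 2: W1 = 35/1938; threaded value p + q = 1973; r = 22782; 22782 = 2 * 3 * 3797; sigma = (1 + 2) * (1 + 3) * (1 + 3797) = 3 * 4 * 3798 = 45576; answer 45576
Step 3: W2 = 45576; d = -11; -9*(-11)^4 + 4*(-11)^3 - 3*(-11)^2 + 7*(-11)^1 + 2 = (-131769) + (-5324) + (-363) + (-77) + (2) = -137531; answer -137531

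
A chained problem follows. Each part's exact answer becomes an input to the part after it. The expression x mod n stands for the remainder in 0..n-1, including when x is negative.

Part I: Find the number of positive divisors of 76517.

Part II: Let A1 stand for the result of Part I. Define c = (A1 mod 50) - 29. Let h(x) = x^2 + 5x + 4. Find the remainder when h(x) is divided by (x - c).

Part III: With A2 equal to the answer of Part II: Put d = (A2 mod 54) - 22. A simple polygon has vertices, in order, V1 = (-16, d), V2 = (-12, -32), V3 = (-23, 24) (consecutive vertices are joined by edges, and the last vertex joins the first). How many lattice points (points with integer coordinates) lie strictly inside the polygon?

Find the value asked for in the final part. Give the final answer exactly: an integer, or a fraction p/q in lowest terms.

30

Part I: 76517 = 7 * 17 * 643; number of divisors = (1+1) * (1+1) * (1+1) = 8; answer 8
Part II: A1 = 8; c = -21; remainder = value at the root: 1*(-21)^2 + 5*(-21)^1 + 4 = (441) + (-105) + (4) = 340; answer 340
Part III: A2 = 340; d = -6; cross terms: (-16*-32 - -12*-6)=440, (-12*24 - -23*-32)=-1024, (-23*-6 - -16*24)=522; twice the area = |-62| = 62; area = 31; boundary points = 2 + 1 + 1 = 4; strictly interior points = area - boundary/2 + 1 = 30; answer 30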